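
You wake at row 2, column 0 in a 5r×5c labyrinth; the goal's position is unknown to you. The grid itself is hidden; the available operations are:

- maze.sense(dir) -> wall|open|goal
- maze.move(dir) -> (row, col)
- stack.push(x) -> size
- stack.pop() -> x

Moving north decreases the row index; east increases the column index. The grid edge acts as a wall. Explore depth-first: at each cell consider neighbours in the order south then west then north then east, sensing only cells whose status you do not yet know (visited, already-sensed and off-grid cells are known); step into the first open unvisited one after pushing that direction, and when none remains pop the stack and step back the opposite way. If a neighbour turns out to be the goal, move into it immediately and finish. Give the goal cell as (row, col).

% maze.sense south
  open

% stack.push south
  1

% maze.move south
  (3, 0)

% maze.sense south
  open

% stack.push south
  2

% maze.move south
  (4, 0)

% maze.sense east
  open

% stack.push east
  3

% maze.move east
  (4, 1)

% maze.sense north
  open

% stack.push north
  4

% maze.move north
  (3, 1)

% maze.sense north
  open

% stack.push north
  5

% maze.move north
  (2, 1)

% maze.sense north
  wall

% maze.sense east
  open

% stack.push east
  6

% maze.move east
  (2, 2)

% maze.sense south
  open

% stack.push south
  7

% maze.move south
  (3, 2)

% maze.sense south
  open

% stack.push south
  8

% maze.move south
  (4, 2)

% maze.sense east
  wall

% stack.pop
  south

% maze.move north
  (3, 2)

% maze.sense east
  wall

% stack.pop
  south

% maze.move north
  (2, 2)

% maze.sense north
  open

% stack.push north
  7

% maze.move north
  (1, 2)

% maze.sense north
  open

% stack.push north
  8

% maze.move north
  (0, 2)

% maze.sense west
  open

% stack.push west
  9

% maze.move west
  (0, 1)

% maze.sense west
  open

% stack.push west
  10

% maze.move west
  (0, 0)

% maze.sense south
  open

% stack.push south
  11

% maze.move south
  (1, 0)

% stack.pop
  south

% maze.move north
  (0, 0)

% stack.pop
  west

% maze.move east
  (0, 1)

% stack.pop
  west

% maze.move east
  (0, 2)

% maze.sense east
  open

% stack.push east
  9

% maze.move east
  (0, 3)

% maze.sense south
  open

% stack.push south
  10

% maze.move south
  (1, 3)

% maze.sense south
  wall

% maze.sense east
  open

% stack.push east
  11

% maze.move east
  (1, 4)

% maze.sense south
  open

% stack.push south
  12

% maze.move south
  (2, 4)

% maze.sense south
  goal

% maze.move south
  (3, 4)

Answer: (3, 4)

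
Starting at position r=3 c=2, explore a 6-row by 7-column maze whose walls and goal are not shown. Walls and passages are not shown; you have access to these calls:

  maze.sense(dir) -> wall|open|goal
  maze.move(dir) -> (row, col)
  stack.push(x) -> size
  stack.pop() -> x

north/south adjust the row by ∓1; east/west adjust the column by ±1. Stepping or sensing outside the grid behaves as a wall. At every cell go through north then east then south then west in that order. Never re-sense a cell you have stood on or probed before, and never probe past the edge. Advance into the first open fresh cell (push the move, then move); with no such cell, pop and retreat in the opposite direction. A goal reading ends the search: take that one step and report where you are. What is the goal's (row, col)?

Do: maze.sense[dir='north']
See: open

Do: stack.push[x='north']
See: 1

Do: maze.move[dir='north']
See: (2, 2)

Do: maze.sense[dir='north']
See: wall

Do: maze.sense[dir='east']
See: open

Do: stack.push[x='east']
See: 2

Do: maze.move[dir='east']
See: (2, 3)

Do: maze.sense[dir='north']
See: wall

Do: maze.sense[dir='east']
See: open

Do: stack.push[x='east']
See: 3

Do: maze.move[dir='east']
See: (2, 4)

Do: maze.sense[dir='north']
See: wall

Do: maze.sense[dir='east']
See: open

Do: stack.push[x='east']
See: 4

Do: maze.move[dir='east']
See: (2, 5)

Do: maze.sense[dir='north']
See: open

Do: stack.push[x='north']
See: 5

Do: maze.move[dir='north']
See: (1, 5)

Do: maze.sense[dir='north']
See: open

Do: stack.push[x='north']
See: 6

Do: maze.move[dir='north']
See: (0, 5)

Do: maze.sense[dir='east']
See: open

Do: stack.push[x='east']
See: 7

Do: maze.move[dir='east']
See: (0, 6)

Do: maze.sense[dir='south']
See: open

Do: stack.push[x='south']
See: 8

Do: maze.move[dir='south']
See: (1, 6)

Do: maze.sense[dir='south']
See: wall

Do: stack.pop[]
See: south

Do: maze.move[dir='north']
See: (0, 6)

Do: stack.pop[]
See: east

Do: maze.move[dir='west']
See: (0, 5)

Do: maze.sense[dir='west']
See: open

Do: stack.push[x='west']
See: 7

Do: maze.move[dir='west']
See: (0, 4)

Do: maze.sense[dir='west']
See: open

Do: stack.push[x='west']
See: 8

Do: maze.move[dir='west']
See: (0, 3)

Do: maze.sense[dir='west']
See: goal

Do: maze.move[dir='west']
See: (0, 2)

Answer: (0, 2)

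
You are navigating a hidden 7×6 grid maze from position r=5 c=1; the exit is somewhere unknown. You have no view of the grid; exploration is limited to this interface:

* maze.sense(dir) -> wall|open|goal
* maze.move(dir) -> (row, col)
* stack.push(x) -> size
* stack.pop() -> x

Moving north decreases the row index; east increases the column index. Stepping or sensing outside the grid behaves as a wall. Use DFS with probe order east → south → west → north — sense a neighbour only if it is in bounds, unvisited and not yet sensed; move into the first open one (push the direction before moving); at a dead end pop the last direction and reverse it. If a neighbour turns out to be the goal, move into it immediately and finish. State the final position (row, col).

Invoking maze.sense on east, giving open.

Next I call stack.push on east, : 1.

I use maze.move on east, and see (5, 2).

Calling maze.sense on east, and see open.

I use stack.push on east, yielding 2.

I try maze.move on east, which returns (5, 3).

I invoke maze.sense on east, — result: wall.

Invoking maze.sense on south, and observe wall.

I invoke maze.sense on north, — result: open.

Invoking stack.push on north, → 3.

I invoke maze.move on north, and get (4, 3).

I call maze.sense on east, which returns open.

I run stack.push on east, and get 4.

Next I call maze.move on east, and see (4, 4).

I try maze.sense on east, giving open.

Next I call stack.push on east, giving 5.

Calling maze.move on east, and observe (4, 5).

Invoking maze.sense on south, and observe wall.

Calling maze.sense on north, giving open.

I use stack.push on north, and see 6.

Now I run maze.move on north, yielding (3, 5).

I invoke maze.sense on west, and see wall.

I run maze.sense on north, and get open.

I invoke stack.push on north, : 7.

I try maze.move on north, — result: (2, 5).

I invoke maze.sense on west, which returns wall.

I run maze.sense on north, which returns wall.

Next I call stack.pop, and get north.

I invoke maze.move on south, and see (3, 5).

I invoke stack.pop, which returns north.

Invoking maze.move on south, → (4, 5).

Using stack.pop, → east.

Using maze.move on west, and observe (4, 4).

I run stack.pop(), which returns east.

I invoke maze.move on west, — result: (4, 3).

Next I call maze.sense on west, which returns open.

Using stack.push on west, and observe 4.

I invoke maze.move on west, and observe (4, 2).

I run maze.sense on west, and observe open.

I use stack.push on west, → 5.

Using maze.move on west, → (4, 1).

Calling maze.sense on west, → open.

Then stack.push on west, and observe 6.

Then maze.move on west, which returns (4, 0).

I try maze.sense on south, yielding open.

I use stack.push on south, giving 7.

I invoke maze.move on south, giving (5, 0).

I run maze.sense on south, and observe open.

I run stack.push on south, — result: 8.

I use maze.move on south, and observe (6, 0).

Then maze.sense on east, and get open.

I call stack.push on east, and get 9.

Next I call maze.move on east, and see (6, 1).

I try maze.sense on east, yielding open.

Using stack.push on east, and see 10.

I try maze.move on east, → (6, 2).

I invoke stack.pop, and get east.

Now I run maze.move on west, — result: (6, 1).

Invoking stack.pop(), — result: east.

Next I call maze.move on west, → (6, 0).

Invoking stack.pop(), and see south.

Calling maze.move on north, : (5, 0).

I use stack.pop(), and see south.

Invoking maze.move on north, → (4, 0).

Now I run maze.sense on north, and observe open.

I try stack.push on north, and see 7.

Then maze.move on north, which returns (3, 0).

I invoke maze.sense on east, → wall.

I use maze.sense on north, which returns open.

I run stack.push on north, and get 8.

I run maze.move on north, — result: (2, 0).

Using maze.sense on east, — result: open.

I use stack.push on east, which returns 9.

Next I call maze.move on east, giving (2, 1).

Invoking maze.sense on east, and get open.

I invoke stack.push on east, and observe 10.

Then maze.move on east, and observe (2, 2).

I invoke maze.sense on east, which returns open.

I run stack.push on east, and observe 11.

Calling maze.move on east, which returns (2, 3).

I run maze.sense on south, which returns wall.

I use maze.sense on north, → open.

I invoke stack.push on north, which returns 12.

I invoke maze.move on north, → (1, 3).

Now I run maze.sense on east, and get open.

Using stack.push on east, which returns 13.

I use maze.move on east, which returns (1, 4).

Next I call maze.sense on north, and observe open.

Then stack.push on north, which returns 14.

Now I run maze.move on north, and observe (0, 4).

I invoke maze.sense on east, and see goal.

I use maze.move on east, giving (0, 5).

Answer: (0, 5)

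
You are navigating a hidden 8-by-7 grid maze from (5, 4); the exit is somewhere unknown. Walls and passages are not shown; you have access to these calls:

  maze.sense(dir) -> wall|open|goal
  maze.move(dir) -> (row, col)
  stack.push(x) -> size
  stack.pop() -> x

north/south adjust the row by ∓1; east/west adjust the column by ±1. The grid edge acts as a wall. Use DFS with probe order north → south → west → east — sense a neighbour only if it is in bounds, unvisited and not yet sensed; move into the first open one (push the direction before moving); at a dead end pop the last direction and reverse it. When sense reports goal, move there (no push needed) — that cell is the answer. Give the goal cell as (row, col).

>> maze.sense(dir: north)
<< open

>> stack.push(x: north)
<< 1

>> maze.move(dir: north)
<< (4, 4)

>> maze.sense(dir: north)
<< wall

>> maze.sense(dir: west)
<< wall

>> maze.sense(dir: east)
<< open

>> stack.push(x: east)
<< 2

>> maze.move(dir: east)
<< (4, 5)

>> maze.sense(dir: north)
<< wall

>> maze.sense(dir: south)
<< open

>> stack.push(x: south)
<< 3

>> maze.move(dir: south)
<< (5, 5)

>> maze.sense(dir: south)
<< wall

>> maze.sense(dir: east)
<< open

>> stack.push(x: east)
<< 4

>> maze.move(dir: east)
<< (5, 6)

>> maze.sense(dir: north)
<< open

>> stack.push(x: north)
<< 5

>> maze.move(dir: north)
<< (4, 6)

>> maze.sense(dir: north)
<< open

>> stack.push(x: north)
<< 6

>> maze.move(dir: north)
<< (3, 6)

>> maze.sense(dir: north)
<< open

>> stack.push(x: north)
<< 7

>> maze.move(dir: north)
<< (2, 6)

>> maze.sense(dir: north)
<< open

>> stack.push(x: north)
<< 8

>> maze.move(dir: north)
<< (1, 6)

>> maze.sense(dir: north)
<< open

>> stack.push(x: north)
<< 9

>> maze.move(dir: north)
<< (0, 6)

>> maze.sense(dir: west)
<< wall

>> stack.pop()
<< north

>> maze.move(dir: south)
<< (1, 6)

>> maze.sense(dir: west)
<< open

>> stack.push(x: west)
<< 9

>> maze.move(dir: west)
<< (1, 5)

>> maze.sense(dir: south)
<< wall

>> maze.sense(dir: west)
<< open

>> stack.push(x: west)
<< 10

>> maze.move(dir: west)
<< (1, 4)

>> maze.sense(dir: north)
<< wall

>> maze.sense(dir: south)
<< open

>> stack.push(x: south)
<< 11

>> maze.move(dir: south)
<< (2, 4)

>> maze.sense(dir: west)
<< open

>> stack.push(x: west)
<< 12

>> maze.move(dir: west)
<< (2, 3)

>> maze.sense(dir: north)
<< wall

>> maze.sense(dir: south)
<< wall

>> maze.sense(dir: west)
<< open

>> stack.push(x: west)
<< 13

>> maze.move(dir: west)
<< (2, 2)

>> maze.sense(dir: north)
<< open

>> stack.push(x: north)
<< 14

>> maze.move(dir: north)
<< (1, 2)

>> maze.sense(dir: north)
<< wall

>> maze.sense(dir: west)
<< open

>> stack.push(x: west)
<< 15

>> maze.move(dir: west)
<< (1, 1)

>> maze.sense(dir: north)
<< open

>> stack.push(x: north)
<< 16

>> maze.move(dir: north)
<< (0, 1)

>> maze.sense(dir: west)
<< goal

>> maze.move(dir: west)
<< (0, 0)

Answer: (0, 0)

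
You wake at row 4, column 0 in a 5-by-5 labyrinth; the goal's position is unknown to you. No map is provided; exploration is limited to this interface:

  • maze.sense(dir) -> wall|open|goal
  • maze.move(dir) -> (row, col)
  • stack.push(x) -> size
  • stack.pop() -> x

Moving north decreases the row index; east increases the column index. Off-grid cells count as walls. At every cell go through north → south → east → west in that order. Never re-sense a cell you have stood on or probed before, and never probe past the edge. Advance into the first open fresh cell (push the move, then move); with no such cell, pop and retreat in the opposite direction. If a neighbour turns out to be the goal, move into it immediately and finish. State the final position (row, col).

$ maze.sense dir: north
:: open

$ stack.push x: north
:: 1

$ maze.move dir: north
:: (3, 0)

$ maze.sense dir: north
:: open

$ stack.push x: north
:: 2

$ maze.move dir: north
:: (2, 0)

$ maze.sense dir: north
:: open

$ stack.push x: north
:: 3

$ maze.move dir: north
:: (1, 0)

$ maze.sense dir: north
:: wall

$ maze.sense dir: east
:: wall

$ stack.pop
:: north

$ maze.move dir: south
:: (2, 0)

$ maze.sense dir: east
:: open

$ stack.push x: east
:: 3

$ maze.move dir: east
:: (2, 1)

$ maze.sense dir: south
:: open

$ stack.push x: south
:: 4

$ maze.move dir: south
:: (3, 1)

$ maze.sense dir: south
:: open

$ stack.push x: south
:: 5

$ maze.move dir: south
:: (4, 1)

$ maze.sense dir: east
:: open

$ stack.push x: east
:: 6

$ maze.move dir: east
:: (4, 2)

$ maze.sense dir: north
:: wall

$ maze.sense dir: east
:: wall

$ stack.pop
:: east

$ maze.move dir: west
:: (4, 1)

$ stack.pop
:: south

$ maze.move dir: north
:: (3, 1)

$ stack.pop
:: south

$ maze.move dir: north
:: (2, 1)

$ maze.sense dir: east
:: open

$ stack.push x: east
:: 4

$ maze.move dir: east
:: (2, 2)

$ maze.sense dir: north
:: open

$ stack.push x: north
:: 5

$ maze.move dir: north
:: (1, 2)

$ maze.sense dir: north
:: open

$ stack.push x: north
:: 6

$ maze.move dir: north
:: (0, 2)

$ maze.sense dir: east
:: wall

$ maze.sense dir: west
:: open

$ stack.push x: west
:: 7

$ maze.move dir: west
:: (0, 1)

$ stack.pop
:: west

$ maze.move dir: east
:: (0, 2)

$ stack.pop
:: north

$ maze.move dir: south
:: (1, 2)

$ maze.sense dir: east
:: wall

$ stack.pop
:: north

$ maze.move dir: south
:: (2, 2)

$ maze.sense dir: east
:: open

$ stack.push x: east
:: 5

$ maze.move dir: east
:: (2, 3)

$ maze.sense dir: south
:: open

$ stack.push x: south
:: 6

$ maze.move dir: south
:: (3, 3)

$ maze.sense dir: east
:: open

$ stack.push x: east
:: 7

$ maze.move dir: east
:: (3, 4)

$ maze.sense dir: north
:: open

$ stack.push x: north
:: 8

$ maze.move dir: north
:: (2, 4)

$ maze.sense dir: north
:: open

$ stack.push x: north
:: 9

$ maze.move dir: north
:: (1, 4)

$ maze.sense dir: north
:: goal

$ maze.move dir: north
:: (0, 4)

Answer: (0, 4)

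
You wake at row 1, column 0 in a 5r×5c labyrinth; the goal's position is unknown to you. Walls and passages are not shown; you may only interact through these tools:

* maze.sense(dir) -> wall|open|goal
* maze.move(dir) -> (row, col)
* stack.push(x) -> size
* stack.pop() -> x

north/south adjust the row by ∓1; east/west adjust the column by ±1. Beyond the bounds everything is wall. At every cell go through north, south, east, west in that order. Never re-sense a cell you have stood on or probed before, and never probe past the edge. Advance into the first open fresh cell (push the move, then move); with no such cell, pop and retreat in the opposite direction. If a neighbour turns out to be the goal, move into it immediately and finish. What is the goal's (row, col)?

I call maze.sense on dir: north, and observe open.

Next I call stack.push on x: north, and get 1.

Next I call maze.move on dir: north, — result: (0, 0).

I call maze.sense on dir: east, — result: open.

Now I run stack.push on x: east, — result: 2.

Next I call maze.move on dir: east, giving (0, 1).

I invoke maze.sense on dir: south, : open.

Calling stack.push on x: south, giving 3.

Invoking maze.move on dir: south, which returns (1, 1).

Using maze.sense on dir: south, giving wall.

I invoke maze.sense on dir: east, — result: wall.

I run stack.pop, and see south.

I try maze.move on dir: north, yielding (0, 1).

Using maze.sense on dir: east, and observe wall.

Using stack.pop, → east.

Next I call maze.move on dir: west, and see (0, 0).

Invoking stack.pop, — result: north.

I try maze.move on dir: south, — result: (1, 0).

I try maze.sense on dir: south, which returns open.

I call stack.push on x: south, — result: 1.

Invoking maze.move on dir: south, yielding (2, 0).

Calling maze.sense on dir: south, and observe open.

I use stack.push on x: south, : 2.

Calling maze.move on dir: south, : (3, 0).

I run maze.sense on dir: south, — result: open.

Now I run stack.push on x: south, yielding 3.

I run maze.move on dir: south, yielding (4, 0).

I use maze.sense on dir: east, — result: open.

I run stack.push on x: east, and observe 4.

Using maze.move on dir: east, and see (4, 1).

Next I call maze.sense on dir: north, : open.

I use stack.push on x: north, and observe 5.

Invoking maze.move on dir: north, and get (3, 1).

Next I call maze.sense on dir: east, which returns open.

Now I run stack.push on x: east, — result: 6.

I invoke maze.move on dir: east, which returns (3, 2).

Then maze.sense on dir: north, : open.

I run stack.push on x: north, and see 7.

Now I run maze.move on dir: north, : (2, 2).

Invoking maze.sense on dir: east, — result: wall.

I run stack.pop, : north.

Calling maze.move on dir: south, yielding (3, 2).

I run maze.sense on dir: south, and see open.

I invoke stack.push on x: south, yielding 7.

Now I run maze.move on dir: south, which returns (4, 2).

Next I call maze.sense on dir: east, — result: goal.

Using maze.move on dir: east, which returns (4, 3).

Answer: (4, 3)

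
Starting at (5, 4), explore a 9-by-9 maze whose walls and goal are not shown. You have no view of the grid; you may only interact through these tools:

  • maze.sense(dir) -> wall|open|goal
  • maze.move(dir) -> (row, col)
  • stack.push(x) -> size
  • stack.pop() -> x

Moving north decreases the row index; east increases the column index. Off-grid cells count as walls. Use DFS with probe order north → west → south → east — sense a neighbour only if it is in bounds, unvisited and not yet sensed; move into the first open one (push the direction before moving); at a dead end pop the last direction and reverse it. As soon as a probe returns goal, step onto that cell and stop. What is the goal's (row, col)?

I run maze.sense(dir: north), giving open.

Now I run stack.push(x: north), giving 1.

I use maze.move(dir: north), giving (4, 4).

Invoking maze.sense(dir: north), : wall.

Calling maze.sense(dir: west), → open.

I invoke stack.push(x: west), yielding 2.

I use maze.move(dir: west), giving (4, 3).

I invoke maze.sense(dir: north), — result: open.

I call stack.push(x: north), : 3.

I invoke maze.move(dir: north), → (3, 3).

I invoke maze.sense(dir: north), — result: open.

Using stack.push(x: north), → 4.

I run maze.move(dir: north), and see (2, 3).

I invoke maze.sense(dir: north), and see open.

Calling stack.push(x: north), → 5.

Calling maze.move(dir: north), giving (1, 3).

I run maze.sense(dir: north), and get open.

I run stack.push(x: north), and observe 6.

Calling maze.move(dir: north), giving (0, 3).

Next I call maze.sense(dir: west), and get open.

Calling stack.push(x: west), yielding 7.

Next I call maze.move(dir: west), and observe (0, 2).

Invoking maze.sense(dir: west), and observe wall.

Now I run maze.sense(dir: south), and get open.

I call stack.push(x: south), — result: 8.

I try maze.move(dir: south), and get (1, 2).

Then maze.sense(dir: west), which returns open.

Now I run stack.push(x: west), → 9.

Invoking maze.move(dir: west), giving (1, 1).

Then maze.sense(dir: west), giving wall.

I invoke maze.sense(dir: south), and see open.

I use stack.push(x: south), and see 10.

I use maze.move(dir: south), and observe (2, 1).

Then maze.sense(dir: west), which returns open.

Invoking stack.push(x: west), and see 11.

Next I call maze.move(dir: west), which returns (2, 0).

I call maze.sense(dir: south), giving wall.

I use stack.pop(), and see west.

I use maze.move(dir: east), — result: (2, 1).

I use maze.sense(dir: south), giving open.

I try stack.push(x: south), — result: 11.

I call maze.move(dir: south), yielding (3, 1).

Using maze.sense(dir: south), and see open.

Invoking stack.push(x: south), → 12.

Next I call maze.move(dir: south), — result: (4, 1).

I invoke maze.sense(dir: west), : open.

I try stack.push(x: west), giving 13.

I invoke maze.move(dir: west), yielding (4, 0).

Using maze.sense(dir: south), and see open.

Invoking stack.push(x: south), and get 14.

I try maze.move(dir: south), → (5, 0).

Then maze.sense(dir: south), : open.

I invoke stack.push(x: south), — result: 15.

I call maze.move(dir: south), → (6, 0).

Now I run maze.sense(dir: south), and observe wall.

I use maze.sense(dir: east), which returns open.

I use stack.push(x: east), giving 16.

Next I call maze.move(dir: east), which returns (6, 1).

I call maze.sense(dir: north), and see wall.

I try maze.sense(dir: south), yielding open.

I call stack.push(x: south), which returns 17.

Now I run maze.move(dir: south), → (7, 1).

Using maze.sense(dir: south), and observe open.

I run stack.push(x: south), — result: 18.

Next I call maze.move(dir: south), yielding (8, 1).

Then maze.sense(dir: west), yielding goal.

Then maze.move(dir: west), which returns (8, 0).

Answer: (8, 0)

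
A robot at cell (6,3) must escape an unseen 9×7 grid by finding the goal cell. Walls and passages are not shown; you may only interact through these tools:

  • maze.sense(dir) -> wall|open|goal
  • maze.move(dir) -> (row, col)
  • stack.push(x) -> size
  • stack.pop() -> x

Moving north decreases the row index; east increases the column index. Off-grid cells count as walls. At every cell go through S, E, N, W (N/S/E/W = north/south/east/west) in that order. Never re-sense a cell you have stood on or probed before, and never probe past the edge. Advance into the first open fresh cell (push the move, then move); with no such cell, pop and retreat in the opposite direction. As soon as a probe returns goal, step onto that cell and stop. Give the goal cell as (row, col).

~$ sense dir: south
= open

~$ push x: south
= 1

~$ move dir: south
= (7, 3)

~$ sense dir: south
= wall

~$ sense dir: east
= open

~$ push x: east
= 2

~$ move dir: east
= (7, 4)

~$ sense dir: south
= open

~$ push x: south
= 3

~$ move dir: south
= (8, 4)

~$ sense dir: east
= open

~$ push x: east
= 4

~$ move dir: east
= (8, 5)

~$ sense dir: east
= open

~$ push x: east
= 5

~$ move dir: east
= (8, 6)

~$ sense dir: north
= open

~$ push x: north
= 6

~$ move dir: north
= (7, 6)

~$ sense dir: north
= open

~$ push x: north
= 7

~$ move dir: north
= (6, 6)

~$ sense dir: north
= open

~$ push x: north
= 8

~$ move dir: north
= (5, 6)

~$ sense dir: north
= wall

~$ sense dir: west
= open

~$ push x: west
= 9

~$ move dir: west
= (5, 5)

~$ sense dir: south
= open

~$ push x: south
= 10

~$ move dir: south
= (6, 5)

~$ sense dir: south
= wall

~$ sense dir: west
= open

~$ push x: west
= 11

~$ move dir: west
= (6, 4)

~$ sense dir: north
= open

~$ push x: north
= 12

~$ move dir: north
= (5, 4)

~$ sense dir: north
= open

~$ push x: north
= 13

~$ move dir: north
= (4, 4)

~$ sense dir: east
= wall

~$ sense dir: north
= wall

~$ sense dir: west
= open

~$ push x: west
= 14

~$ move dir: west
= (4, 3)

~$ sense dir: south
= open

~$ push x: south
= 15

~$ move dir: south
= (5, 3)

~$ sense dir: west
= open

~$ push x: west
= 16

~$ move dir: west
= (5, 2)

~$ sense dir: south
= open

~$ push x: south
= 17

~$ move dir: south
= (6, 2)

~$ sense dir: south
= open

~$ push x: south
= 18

~$ move dir: south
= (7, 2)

~$ sense dir: south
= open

~$ push x: south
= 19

~$ move dir: south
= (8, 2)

~$ sense dir: west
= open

~$ push x: west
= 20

~$ move dir: west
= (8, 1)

~$ sense dir: north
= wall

~$ sense dir: west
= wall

~$ pop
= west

~$ move dir: east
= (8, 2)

~$ pop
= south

~$ move dir: north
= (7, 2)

~$ pop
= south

~$ move dir: north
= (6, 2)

~$ sense dir: west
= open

~$ push x: west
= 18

~$ move dir: west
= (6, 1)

~$ sense dir: north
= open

~$ push x: north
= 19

~$ move dir: north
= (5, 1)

~$ sense dir: north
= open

~$ push x: north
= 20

~$ move dir: north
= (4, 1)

~$ sense dir: east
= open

~$ push x: east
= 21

~$ move dir: east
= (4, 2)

~$ sense dir: north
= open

~$ push x: north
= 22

~$ move dir: north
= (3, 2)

~$ sense dir: east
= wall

~$ sense dir: north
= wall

~$ sense dir: west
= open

~$ push x: west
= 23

~$ move dir: west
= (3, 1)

~$ sense dir: north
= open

~$ push x: north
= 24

~$ move dir: north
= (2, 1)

~$ sense dir: north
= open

~$ push x: north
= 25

~$ move dir: north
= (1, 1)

~$ sense dir: east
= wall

~$ sense dir: north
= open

~$ push x: north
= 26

~$ move dir: north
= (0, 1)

~$ sense dir: east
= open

~$ push x: east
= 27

~$ move dir: east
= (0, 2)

~$ sense dir: east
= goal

~$ move dir: east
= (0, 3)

Answer: (0, 3)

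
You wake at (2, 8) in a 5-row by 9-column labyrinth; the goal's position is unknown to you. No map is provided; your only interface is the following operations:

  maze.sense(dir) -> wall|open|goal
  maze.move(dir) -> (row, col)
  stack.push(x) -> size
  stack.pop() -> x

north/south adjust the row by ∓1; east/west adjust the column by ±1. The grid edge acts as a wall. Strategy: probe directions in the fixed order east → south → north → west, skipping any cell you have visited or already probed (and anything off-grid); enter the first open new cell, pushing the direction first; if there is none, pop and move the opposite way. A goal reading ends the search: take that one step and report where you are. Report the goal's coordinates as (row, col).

→ maze.sense(dir→south)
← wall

→ maze.sense(dir→north)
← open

→ stack.push(x→north)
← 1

→ maze.move(dir→north)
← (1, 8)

→ maze.sense(dir→north)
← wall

→ maze.sense(dir→west)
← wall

→ stack.pop()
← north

→ maze.move(dir→south)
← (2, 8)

→ maze.sense(dir→west)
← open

→ stack.push(x→west)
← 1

→ maze.move(dir→west)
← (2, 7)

→ maze.sense(dir→south)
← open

→ stack.push(x→south)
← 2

→ maze.move(dir→south)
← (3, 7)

→ maze.sense(dir→south)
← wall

→ maze.sense(dir→west)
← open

→ stack.push(x→west)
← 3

→ maze.move(dir→west)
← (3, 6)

→ maze.sense(dir→south)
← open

→ stack.push(x→south)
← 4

→ maze.move(dir→south)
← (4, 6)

→ maze.sense(dir→west)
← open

→ stack.push(x→west)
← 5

→ maze.move(dir→west)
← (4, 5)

→ maze.sense(dir→north)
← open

→ stack.push(x→north)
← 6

→ maze.move(dir→north)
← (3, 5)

→ maze.sense(dir→north)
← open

→ stack.push(x→north)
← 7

→ maze.move(dir→north)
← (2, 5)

→ maze.sense(dir→east)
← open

→ stack.push(x→east)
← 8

→ maze.move(dir→east)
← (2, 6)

→ maze.sense(dir→north)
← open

→ stack.push(x→north)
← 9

→ maze.move(dir→north)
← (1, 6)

→ maze.sense(dir→north)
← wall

→ maze.sense(dir→west)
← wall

→ stack.pop()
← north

→ maze.move(dir→south)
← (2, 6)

→ stack.pop()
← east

→ maze.move(dir→west)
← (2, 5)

→ maze.sense(dir→west)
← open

→ stack.push(x→west)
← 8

→ maze.move(dir→west)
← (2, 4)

→ maze.sense(dir→south)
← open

→ stack.push(x→south)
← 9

→ maze.move(dir→south)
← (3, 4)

→ maze.sense(dir→south)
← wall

→ maze.sense(dir→west)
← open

→ stack.push(x→west)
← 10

→ maze.move(dir→west)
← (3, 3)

→ maze.sense(dir→south)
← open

→ stack.push(x→south)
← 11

→ maze.move(dir→south)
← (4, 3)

→ maze.sense(dir→west)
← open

→ stack.push(x→west)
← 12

→ maze.move(dir→west)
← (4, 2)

→ maze.sense(dir→north)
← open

→ stack.push(x→north)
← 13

→ maze.move(dir→north)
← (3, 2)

→ maze.sense(dir→north)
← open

→ stack.push(x→north)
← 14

→ maze.move(dir→north)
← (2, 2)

→ maze.sense(dir→east)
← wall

→ maze.sense(dir→north)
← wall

→ maze.sense(dir→west)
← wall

→ stack.pop()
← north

→ maze.move(dir→south)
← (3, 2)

→ maze.sense(dir→west)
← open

→ stack.push(x→west)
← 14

→ maze.move(dir→west)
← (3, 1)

→ maze.sense(dir→south)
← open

→ stack.push(x→south)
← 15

→ maze.move(dir→south)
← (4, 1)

→ maze.sense(dir→west)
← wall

→ stack.pop()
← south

→ maze.move(dir→north)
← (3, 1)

→ maze.sense(dir→west)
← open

→ stack.push(x→west)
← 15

→ maze.move(dir→west)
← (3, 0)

→ maze.sense(dir→north)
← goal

→ maze.move(dir→north)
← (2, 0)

Answer: (2, 0)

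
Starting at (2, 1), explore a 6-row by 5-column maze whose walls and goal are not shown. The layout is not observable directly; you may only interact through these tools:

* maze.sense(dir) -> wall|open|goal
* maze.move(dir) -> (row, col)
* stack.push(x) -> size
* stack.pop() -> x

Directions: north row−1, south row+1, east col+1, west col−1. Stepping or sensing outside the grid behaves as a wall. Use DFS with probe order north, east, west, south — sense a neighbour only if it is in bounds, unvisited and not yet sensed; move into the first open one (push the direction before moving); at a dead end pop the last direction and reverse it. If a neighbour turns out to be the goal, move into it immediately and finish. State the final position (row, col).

→ sense(dir→north)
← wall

→ sense(dir→east)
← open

→ push(x→east)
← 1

→ move(dir→east)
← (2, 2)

→ sense(dir→north)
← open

→ push(x→north)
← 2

→ move(dir→north)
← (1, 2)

→ sense(dir→north)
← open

→ push(x→north)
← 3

→ move(dir→north)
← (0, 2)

→ sense(dir→east)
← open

→ push(x→east)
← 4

→ move(dir→east)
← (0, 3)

→ sense(dir→east)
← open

→ push(x→east)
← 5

→ move(dir→east)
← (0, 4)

→ sense(dir→south)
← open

→ push(x→south)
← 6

→ move(dir→south)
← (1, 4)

→ sense(dir→west)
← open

→ push(x→west)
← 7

→ move(dir→west)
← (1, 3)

→ sense(dir→south)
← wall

→ pop()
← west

→ move(dir→east)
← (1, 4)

→ sense(dir→south)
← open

→ push(x→south)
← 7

→ move(dir→south)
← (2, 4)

→ sense(dir→south)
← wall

→ pop()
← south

→ move(dir→north)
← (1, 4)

→ pop()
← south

→ move(dir→north)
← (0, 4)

→ pop()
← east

→ move(dir→west)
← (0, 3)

→ pop()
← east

→ move(dir→west)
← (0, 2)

→ sense(dir→west)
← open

→ push(x→west)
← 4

→ move(dir→west)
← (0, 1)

→ sense(dir→west)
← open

→ push(x→west)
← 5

→ move(dir→west)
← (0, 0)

→ sense(dir→south)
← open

→ push(x→south)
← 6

→ move(dir→south)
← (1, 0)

→ sense(dir→south)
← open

→ push(x→south)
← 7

→ move(dir→south)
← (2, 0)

→ sense(dir→south)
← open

→ push(x→south)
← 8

→ move(dir→south)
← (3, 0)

→ sense(dir→east)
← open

→ push(x→east)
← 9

→ move(dir→east)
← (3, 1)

→ sense(dir→east)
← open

→ push(x→east)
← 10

→ move(dir→east)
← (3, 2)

→ sense(dir→east)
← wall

→ sense(dir→south)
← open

→ push(x→south)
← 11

→ move(dir→south)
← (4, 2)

→ sense(dir→east)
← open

→ push(x→east)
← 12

→ move(dir→east)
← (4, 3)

→ sense(dir→east)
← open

→ push(x→east)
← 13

→ move(dir→east)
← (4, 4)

→ sense(dir→south)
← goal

→ move(dir→south)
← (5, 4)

Answer: (5, 4)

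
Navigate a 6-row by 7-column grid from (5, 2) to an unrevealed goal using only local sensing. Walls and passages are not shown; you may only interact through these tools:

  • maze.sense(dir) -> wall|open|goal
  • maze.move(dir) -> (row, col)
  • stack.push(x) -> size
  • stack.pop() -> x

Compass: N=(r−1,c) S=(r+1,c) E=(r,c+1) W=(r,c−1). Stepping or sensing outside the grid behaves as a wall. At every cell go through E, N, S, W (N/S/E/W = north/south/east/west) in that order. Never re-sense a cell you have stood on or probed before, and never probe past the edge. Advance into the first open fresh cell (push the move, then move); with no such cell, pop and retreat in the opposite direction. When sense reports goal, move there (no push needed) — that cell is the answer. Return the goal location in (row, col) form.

·→ maze.sense(dir: east)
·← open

·→ stack.push(x: east)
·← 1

·→ maze.move(dir: east)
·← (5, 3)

·→ maze.sense(dir: east)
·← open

·→ stack.push(x: east)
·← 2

·→ maze.move(dir: east)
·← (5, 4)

·→ maze.sense(dir: east)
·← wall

·→ maze.sense(dir: north)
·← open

·→ stack.push(x: north)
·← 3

·→ maze.move(dir: north)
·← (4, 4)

·→ maze.sense(dir: east)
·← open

·→ stack.push(x: east)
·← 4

·→ maze.move(dir: east)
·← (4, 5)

·→ maze.sense(dir: east)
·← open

·→ stack.push(x: east)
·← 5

·→ maze.move(dir: east)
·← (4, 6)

·→ maze.sense(dir: north)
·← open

·→ stack.push(x: north)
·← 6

·→ maze.move(dir: north)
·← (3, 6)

·→ maze.sense(dir: north)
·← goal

·→ maze.move(dir: north)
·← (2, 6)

Answer: (2, 6)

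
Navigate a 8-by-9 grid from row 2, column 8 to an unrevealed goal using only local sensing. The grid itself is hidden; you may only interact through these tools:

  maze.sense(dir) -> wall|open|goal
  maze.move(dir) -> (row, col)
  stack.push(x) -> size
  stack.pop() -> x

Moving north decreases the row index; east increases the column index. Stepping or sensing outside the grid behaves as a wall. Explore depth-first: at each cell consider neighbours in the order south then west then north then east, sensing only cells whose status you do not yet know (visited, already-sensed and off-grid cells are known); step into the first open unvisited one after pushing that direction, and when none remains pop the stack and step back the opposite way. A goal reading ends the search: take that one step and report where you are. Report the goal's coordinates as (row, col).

CALL maze.sense[dir→south]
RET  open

CALL stack.push[x→south]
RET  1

CALL maze.move[dir→south]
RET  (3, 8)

CALL maze.sense[dir→south]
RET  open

CALL stack.push[x→south]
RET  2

CALL maze.move[dir→south]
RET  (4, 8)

CALL maze.sense[dir→south]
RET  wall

CALL maze.sense[dir→west]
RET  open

CALL stack.push[x→west]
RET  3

CALL maze.move[dir→west]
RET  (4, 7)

CALL maze.sense[dir→south]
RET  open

CALL stack.push[x→south]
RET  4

CALL maze.move[dir→south]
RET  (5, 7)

CALL maze.sense[dir→south]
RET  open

CALL stack.push[x→south]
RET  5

CALL maze.move[dir→south]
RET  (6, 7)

CALL maze.sense[dir→south]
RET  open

CALL stack.push[x→south]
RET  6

CALL maze.move[dir→south]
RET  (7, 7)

CALL maze.sense[dir→west]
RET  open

CALL stack.push[x→west]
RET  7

CALL maze.move[dir→west]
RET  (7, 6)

CALL maze.sense[dir→west]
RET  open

CALL stack.push[x→west]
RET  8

CALL maze.move[dir→west]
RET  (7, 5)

CALL maze.sense[dir→west]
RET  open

CALL stack.push[x→west]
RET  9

CALL maze.move[dir→west]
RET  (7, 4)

CALL maze.sense[dir→west]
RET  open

CALL stack.push[x→west]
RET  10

CALL maze.move[dir→west]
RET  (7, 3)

CALL maze.sense[dir→west]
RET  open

CALL stack.push[x→west]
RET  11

CALL maze.move[dir→west]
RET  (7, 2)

CALL maze.sense[dir→west]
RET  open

CALL stack.push[x→west]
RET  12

CALL maze.move[dir→west]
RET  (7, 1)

CALL maze.sense[dir→west]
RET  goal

CALL maze.move[dir→west]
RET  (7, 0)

Answer: (7, 0)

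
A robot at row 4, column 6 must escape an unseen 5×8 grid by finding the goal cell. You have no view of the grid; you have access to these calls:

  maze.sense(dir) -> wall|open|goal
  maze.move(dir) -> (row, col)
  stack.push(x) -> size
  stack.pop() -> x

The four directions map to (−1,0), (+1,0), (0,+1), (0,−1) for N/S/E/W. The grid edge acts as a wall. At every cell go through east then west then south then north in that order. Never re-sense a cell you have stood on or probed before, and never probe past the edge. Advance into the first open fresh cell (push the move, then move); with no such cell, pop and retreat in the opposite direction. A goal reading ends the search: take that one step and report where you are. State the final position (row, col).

# maze.sense(east) => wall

# maze.sense(west) => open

# stack.push(west) => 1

# maze.move(west) => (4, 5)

# maze.sense(west) => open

# stack.push(west) => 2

# maze.move(west) => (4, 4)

# maze.sense(west) => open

# stack.push(west) => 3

# maze.move(west) => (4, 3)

# maze.sense(west) => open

# stack.push(west) => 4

# maze.move(west) => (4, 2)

# maze.sense(west) => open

# stack.push(west) => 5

# maze.move(west) => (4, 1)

# maze.sense(west) => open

# stack.push(west) => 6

# maze.move(west) => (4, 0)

# maze.sense(north) => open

# stack.push(north) => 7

# maze.move(north) => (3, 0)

# maze.sense(east) => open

# stack.push(east) => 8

# maze.move(east) => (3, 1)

# maze.sense(east) => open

# stack.push(east) => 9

# maze.move(east) => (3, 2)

# maze.sense(east) => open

# stack.push(east) => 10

# maze.move(east) => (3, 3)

# maze.sense(east) => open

# stack.push(east) => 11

# maze.move(east) => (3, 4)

# maze.sense(east) => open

# stack.push(east) => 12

# maze.move(east) => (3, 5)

# maze.sense(east) => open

# stack.push(east) => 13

# maze.move(east) => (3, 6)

# maze.sense(east) => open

# stack.push(east) => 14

# maze.move(east) => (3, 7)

# maze.sense(north) => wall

# stack.pop() => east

# maze.move(west) => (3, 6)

# maze.sense(north) => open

# stack.push(north) => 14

# maze.move(north) => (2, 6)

# maze.sense(west) => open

# stack.push(west) => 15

# maze.move(west) => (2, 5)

# maze.sense(west) => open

# stack.push(west) => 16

# maze.move(west) => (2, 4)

# maze.sense(west) => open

# stack.push(west) => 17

# maze.move(west) => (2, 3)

# maze.sense(west) => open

# stack.push(west) => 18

# maze.move(west) => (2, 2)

# maze.sense(west) => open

# stack.push(west) => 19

# maze.move(west) => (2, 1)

# maze.sense(west) => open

# stack.push(west) => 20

# maze.move(west) => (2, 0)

# maze.sense(north) => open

# stack.push(north) => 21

# maze.move(north) => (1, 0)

# maze.sense(east) => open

# stack.push(east) => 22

# maze.move(east) => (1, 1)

# maze.sense(east) => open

# stack.push(east) => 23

# maze.move(east) => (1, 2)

# maze.sense(east) => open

# stack.push(east) => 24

# maze.move(east) => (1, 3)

# maze.sense(east) => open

# stack.push(east) => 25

# maze.move(east) => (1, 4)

# maze.sense(east) => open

# stack.push(east) => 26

# maze.move(east) => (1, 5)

# maze.sense(east) => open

# stack.push(east) => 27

# maze.move(east) => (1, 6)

# maze.sense(east) => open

# stack.push(east) => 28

# maze.move(east) => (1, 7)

# maze.sense(north) => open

# stack.push(north) => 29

# maze.move(north) => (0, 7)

# maze.sense(west) => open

# stack.push(west) => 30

# maze.move(west) => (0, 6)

# maze.sense(west) => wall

# stack.pop() => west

# maze.move(east) => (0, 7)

# stack.pop() => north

# maze.move(south) => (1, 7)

# stack.pop() => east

# maze.move(west) => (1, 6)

# stack.pop() => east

# maze.move(west) => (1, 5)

# stack.pop() => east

# maze.move(west) => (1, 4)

# maze.sense(north) => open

# stack.push(north) => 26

# maze.move(north) => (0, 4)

# maze.sense(west) => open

# stack.push(west) => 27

# maze.move(west) => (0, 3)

# maze.sense(west) => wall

# stack.pop() => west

# maze.move(east) => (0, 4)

# stack.pop() => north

# maze.move(south) => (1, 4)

# stack.pop() => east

# maze.move(west) => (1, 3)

# stack.pop() => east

# maze.move(west) => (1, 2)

# stack.pop() => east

# maze.move(west) => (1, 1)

# maze.sense(north) => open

# stack.push(north) => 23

# maze.move(north) => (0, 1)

# maze.sense(west) => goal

# maze.move(west) => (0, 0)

Answer: (0, 0)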